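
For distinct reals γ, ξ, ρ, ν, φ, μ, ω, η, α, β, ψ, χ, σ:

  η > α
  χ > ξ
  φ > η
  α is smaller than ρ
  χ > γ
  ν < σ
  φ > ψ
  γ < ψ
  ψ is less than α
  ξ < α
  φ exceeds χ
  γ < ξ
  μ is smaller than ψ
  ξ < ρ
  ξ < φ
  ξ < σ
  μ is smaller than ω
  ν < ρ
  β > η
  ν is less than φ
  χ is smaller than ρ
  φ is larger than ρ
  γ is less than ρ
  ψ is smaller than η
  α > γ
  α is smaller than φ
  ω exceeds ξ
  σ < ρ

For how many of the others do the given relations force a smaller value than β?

6

Directly below β: η.
One step further: ψ, α (3 so far).
One step further: γ, ξ, μ (6 so far).
Nothing else is reachable below β; 6 in all.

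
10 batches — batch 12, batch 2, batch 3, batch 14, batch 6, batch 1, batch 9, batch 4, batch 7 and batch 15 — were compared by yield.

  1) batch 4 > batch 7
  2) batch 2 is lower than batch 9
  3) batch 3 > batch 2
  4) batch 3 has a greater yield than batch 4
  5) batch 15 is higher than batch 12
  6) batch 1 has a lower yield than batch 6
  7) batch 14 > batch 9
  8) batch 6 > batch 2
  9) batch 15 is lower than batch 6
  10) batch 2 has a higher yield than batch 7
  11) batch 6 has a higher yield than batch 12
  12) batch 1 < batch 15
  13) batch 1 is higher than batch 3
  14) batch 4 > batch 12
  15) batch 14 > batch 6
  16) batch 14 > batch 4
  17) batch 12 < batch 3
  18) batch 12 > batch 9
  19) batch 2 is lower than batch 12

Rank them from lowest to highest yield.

Each adjacent pair is fixed by a given relation: batch 7 < batch 2; batch 2 < batch 9; batch 9 < batch 12; batch 12 < batch 4; batch 4 < batch 3; batch 3 < batch 1; batch 1 < batch 15; batch 15 < batch 6; batch 6 < batch 14. Chaining them end to end gives the full order.

batch 7 < batch 2 < batch 9 < batch 12 < batch 4 < batch 3 < batch 1 < batch 15 < batch 6 < batch 14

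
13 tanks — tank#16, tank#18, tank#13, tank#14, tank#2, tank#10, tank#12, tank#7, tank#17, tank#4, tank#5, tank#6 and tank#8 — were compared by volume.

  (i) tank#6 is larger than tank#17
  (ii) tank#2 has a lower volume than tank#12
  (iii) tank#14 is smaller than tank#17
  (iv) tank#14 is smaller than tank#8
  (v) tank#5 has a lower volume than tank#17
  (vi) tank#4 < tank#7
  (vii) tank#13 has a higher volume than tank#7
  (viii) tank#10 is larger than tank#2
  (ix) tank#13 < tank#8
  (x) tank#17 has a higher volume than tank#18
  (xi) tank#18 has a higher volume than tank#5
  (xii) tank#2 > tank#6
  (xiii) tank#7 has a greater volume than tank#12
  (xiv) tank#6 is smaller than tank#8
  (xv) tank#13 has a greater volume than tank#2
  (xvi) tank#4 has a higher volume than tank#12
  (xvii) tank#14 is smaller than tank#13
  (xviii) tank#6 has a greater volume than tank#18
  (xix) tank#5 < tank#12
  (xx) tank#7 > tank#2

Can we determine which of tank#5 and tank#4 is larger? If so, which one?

tank#4

tank#5 < tank#18 and tank#18 < tank#17 give tank#5 < tank#17.
With tank#17 < tank#6: tank#5 < tank#18 < tank#17 < tank#6.
Then tank#6 < tank#2 extends the chain to tank#2.
Then tank#2 < tank#12 extends the chain to tank#12.
Then tank#12 < tank#4 extends the chain to tank#4.
So tank#4 is larger.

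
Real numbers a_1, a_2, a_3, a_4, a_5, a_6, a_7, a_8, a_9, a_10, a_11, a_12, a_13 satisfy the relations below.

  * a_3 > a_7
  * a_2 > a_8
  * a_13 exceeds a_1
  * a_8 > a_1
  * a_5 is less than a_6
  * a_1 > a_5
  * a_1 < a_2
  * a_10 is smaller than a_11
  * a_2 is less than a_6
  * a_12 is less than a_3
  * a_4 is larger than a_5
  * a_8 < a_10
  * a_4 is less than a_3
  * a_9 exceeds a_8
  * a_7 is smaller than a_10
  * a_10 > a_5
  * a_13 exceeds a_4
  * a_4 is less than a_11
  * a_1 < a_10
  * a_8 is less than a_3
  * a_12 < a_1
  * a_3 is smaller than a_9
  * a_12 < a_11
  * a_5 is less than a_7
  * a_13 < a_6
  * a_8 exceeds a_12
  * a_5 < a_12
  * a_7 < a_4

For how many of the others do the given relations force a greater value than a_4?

5

From a_4 the given relations immediately reach a_3, a_11, a_13.
From those, a_9, a_6 — 5 in total.
Nothing else is reachable above a_4; 5 in all.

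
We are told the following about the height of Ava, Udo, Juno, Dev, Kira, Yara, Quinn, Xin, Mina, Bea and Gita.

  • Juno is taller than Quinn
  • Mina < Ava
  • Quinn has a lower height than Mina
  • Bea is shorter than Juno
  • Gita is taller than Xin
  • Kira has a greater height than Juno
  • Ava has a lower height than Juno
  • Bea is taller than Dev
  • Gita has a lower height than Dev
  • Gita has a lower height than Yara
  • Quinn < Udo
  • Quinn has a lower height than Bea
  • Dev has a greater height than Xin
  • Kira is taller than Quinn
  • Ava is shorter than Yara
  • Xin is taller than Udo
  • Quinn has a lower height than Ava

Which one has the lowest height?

Udo is not least since Quinn < Udo; Mina is not least since Quinn < Mina; Xin is not least since Udo < Xin; Ava is not least since Mina < Ava; Gita is not least since Xin < Gita; Yara is not least since Ava < Yara; Dev is not least since Xin < Dev; Bea is not least since Dev < Bea; Juno is not least since Ava < Juno; Kira is not least since Juno < Kira.
Only Quinn has nothing below it, so Quinn is the lowest height.

Quinn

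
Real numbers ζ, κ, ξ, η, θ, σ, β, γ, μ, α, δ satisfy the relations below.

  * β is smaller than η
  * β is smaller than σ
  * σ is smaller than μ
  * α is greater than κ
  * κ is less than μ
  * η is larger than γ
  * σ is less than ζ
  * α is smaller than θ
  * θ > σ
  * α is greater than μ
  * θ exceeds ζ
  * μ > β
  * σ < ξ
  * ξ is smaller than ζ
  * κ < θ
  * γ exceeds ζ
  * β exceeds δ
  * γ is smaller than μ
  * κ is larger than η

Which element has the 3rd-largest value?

μ

Chaining the given pairs: δ < β < σ < ξ < ζ < γ < η < κ < μ < α < θ.
Counting 3 from the largest end gives μ.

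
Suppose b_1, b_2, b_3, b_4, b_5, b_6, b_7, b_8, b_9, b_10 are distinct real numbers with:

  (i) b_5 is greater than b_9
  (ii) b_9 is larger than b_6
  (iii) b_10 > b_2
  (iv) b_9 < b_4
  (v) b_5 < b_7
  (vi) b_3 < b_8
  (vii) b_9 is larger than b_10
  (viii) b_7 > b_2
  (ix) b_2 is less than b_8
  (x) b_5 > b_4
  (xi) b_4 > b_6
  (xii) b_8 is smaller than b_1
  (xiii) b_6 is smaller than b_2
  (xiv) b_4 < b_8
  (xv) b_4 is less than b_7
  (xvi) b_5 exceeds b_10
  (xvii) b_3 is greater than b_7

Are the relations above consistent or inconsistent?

Every relation is compatible with b_6 < b_2 < b_10 < b_9 < b_4 < b_5 < b_7 < b_3 < b_8 < b_1; the set is consistent.

consistent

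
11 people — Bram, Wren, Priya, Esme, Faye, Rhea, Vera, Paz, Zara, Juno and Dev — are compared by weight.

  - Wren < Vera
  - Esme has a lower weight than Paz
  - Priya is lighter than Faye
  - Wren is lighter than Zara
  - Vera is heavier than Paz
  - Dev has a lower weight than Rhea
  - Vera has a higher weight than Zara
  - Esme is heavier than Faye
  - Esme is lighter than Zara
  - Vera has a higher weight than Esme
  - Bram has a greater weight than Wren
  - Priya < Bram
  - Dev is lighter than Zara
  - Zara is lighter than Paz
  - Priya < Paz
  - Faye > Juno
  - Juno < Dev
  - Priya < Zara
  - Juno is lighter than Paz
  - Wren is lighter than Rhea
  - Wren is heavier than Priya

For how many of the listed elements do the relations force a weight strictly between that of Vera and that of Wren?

Chaining upward from Wren reaches: Zara, Bram, Rhea, Paz.
Chaining downward from Vera reaches: Priya, Juno, Dev, Faye, Esme, Zara, Paz.
Strictly between Wren and Vera are those in both lists: Zara, Paz — 2 elements.

2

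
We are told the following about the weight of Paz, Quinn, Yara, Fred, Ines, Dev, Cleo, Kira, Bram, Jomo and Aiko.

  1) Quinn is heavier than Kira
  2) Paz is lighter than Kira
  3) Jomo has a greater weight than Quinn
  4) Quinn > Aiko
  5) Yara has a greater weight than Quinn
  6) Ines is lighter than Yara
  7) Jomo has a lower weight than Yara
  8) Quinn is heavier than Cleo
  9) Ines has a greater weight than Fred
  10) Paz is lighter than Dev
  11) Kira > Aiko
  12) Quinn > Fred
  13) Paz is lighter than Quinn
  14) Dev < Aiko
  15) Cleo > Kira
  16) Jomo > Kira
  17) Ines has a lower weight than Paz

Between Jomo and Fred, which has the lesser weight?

The relevant relations are Fred < Ines; Ines < Paz; Paz < Dev; Dev < Aiko; Aiko < Kira; Kira < Cleo; Cleo < Quinn; Quinn < Jomo.
Together: Fred < Ines < Paz < Dev < Aiko < Kira < Cleo < Quinn < Jomo.
So Fred < Jomo; Fred is the lighter of the two.

Fred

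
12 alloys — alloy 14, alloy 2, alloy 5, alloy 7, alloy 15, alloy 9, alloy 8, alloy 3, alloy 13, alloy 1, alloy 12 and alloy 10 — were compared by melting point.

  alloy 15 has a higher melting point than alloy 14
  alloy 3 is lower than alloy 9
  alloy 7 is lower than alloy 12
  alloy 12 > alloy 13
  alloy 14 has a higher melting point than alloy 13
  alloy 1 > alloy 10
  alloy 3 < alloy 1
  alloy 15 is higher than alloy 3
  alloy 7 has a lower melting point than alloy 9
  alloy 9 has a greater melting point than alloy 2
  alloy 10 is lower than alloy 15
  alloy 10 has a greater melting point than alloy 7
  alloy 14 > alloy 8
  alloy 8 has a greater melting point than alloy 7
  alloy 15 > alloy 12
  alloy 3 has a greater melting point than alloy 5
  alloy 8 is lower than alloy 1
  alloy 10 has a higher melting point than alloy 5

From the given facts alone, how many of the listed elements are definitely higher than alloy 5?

5

The elements the relations force above alloy 5 are alloy 10, alloy 3, alloy 1, alloy 9, alloy 15 — no chain reaches any other.
That is 5.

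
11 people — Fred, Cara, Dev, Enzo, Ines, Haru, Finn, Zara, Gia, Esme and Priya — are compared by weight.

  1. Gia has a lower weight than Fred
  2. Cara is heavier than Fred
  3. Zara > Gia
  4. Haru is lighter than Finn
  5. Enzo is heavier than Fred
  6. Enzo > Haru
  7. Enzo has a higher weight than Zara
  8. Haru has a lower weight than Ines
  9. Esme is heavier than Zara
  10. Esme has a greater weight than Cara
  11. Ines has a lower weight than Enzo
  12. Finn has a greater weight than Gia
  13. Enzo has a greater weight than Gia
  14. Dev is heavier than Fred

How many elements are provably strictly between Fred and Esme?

1

The relations place Fred below Esme. An element lies strictly between them when it is forced above Fred and also forced below Esme.
Above Fred: {Cara, Dev, Enzo}. Below Esme: {Gia, Cara, Zara}.
Intersection: {Cara} — 1.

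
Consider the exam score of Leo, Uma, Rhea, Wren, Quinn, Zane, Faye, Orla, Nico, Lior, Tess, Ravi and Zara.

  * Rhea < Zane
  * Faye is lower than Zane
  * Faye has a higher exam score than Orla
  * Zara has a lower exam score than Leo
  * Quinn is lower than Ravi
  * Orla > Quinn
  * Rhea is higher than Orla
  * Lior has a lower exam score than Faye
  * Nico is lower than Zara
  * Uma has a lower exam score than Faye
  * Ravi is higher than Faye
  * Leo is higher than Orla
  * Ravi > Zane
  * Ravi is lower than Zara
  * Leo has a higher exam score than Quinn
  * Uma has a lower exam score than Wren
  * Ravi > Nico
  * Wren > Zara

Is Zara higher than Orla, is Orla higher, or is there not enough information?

Zara

Orla < Faye and Faye < Zane give Orla < Zane.
Then Zane < Ravi extends the chain to Ravi.
Then Ravi < Zara extends the chain to Zara.
So Zara is higher.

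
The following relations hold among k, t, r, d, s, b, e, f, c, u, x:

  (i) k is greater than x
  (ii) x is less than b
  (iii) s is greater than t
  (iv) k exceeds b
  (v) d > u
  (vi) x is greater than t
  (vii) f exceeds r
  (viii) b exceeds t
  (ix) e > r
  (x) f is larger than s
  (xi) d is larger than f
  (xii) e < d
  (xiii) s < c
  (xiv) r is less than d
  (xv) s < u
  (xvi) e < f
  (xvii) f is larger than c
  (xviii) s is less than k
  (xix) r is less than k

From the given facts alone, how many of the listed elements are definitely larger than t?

8

Directly above t: x, b, s.
One step further: c, u, k, f (7 so far).
One step further: d (8 so far).
No other element is forced above t by the given relations, so the count is 8.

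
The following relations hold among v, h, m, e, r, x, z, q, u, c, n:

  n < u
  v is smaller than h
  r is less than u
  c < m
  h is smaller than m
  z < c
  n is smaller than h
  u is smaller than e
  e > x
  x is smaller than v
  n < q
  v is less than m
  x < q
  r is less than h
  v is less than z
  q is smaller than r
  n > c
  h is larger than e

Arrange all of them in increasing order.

The consecutive links are each given: x < v; v < z; z < c; c < n; n < q; q < r; r < u; u < e; e < h; h < m.

x < v < z < c < n < q < r < u < e < h < m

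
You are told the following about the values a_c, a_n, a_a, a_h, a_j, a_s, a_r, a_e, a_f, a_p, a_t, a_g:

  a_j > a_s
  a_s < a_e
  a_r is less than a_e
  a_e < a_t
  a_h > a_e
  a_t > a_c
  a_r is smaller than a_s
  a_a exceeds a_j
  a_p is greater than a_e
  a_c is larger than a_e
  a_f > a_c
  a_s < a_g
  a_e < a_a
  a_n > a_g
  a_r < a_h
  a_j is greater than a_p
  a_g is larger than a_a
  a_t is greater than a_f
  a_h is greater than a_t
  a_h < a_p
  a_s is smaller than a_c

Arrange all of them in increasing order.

a_r < a_s < a_e < a_c < a_f < a_t < a_h < a_p < a_j < a_a < a_g < a_n

Nothing is placed below a_r, so it is least; from there a_r < a_s; a_s < a_e; a_e < a_c; a_c < a_f; a_f < a_t; a_t < a_h; a_h < a_p; a_p < a_j; a_j < a_a; a_a < a_g; a_g < a_n, each given directly.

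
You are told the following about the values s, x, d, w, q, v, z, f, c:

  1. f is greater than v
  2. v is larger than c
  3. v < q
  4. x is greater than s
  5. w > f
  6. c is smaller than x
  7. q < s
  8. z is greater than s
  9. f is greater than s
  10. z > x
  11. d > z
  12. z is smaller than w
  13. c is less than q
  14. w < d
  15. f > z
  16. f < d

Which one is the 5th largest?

x

Piecing the relations together gives one ordering: c < v < q < s < x < z < f < w < d.
The 5th largest is x.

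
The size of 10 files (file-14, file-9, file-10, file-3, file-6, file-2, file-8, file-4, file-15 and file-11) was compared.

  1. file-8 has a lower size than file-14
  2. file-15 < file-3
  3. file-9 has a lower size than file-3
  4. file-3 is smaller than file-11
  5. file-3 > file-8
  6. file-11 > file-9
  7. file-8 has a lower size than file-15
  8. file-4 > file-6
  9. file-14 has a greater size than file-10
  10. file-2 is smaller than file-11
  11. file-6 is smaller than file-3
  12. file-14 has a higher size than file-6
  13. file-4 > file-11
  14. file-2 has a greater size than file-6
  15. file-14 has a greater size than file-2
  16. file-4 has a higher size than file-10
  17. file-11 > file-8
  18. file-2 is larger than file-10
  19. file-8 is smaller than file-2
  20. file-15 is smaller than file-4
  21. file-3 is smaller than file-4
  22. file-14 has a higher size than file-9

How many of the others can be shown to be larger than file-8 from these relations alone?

Directly above file-8: file-15, file-2, file-3, file-14, file-11.
One step further: file-4 (6 so far).
No other element is forced above file-8 by the given relations, so the count is 6.

6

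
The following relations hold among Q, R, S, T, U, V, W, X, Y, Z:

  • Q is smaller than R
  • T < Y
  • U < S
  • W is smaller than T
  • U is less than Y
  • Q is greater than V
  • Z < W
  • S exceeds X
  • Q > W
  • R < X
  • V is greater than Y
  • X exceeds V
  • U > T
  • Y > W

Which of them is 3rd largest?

The consecutive relations fix a unique order: Z < W < T < U < Y < V < Q < R < X < S.
Counting 3 from the largest end gives R.

R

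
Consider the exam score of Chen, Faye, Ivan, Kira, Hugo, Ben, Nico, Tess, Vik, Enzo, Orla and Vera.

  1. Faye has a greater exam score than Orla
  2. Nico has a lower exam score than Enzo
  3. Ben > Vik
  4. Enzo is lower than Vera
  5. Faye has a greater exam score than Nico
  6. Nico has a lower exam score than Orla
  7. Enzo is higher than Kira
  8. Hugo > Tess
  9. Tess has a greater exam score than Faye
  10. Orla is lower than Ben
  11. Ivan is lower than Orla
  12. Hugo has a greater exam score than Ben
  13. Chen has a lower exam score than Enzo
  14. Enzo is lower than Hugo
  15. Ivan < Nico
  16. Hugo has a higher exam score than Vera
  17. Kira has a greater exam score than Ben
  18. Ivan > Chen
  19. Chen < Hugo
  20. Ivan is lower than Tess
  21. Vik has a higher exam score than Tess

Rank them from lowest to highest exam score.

Nothing is placed below Chen, so it is least; from there Chen < Ivan; Ivan < Nico; Nico < Orla; Orla < Faye; Faye < Tess; Tess < Vik; Vik < Ben; Ben < Kira; Kira < Enzo; Enzo < Vera; Vera < Hugo, each given directly.

Chen < Ivan < Nico < Orla < Faye < Tess < Vik < Ben < Kira < Enzo < Vera < Hugo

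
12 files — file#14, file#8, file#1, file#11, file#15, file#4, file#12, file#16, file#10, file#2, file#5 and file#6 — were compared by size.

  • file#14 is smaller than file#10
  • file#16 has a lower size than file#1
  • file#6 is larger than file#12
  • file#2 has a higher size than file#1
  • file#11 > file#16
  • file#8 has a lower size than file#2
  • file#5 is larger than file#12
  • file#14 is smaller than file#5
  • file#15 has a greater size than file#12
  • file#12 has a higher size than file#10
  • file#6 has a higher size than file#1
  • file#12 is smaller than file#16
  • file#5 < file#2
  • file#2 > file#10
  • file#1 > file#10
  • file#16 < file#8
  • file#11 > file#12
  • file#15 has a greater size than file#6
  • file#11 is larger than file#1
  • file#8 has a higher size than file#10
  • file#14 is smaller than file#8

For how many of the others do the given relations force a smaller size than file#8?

Directly below file#8: file#14, file#10, file#16.
One step further: file#12 (4 so far).
No other element is forced below file#8 by the given relations, so the count is 4.

4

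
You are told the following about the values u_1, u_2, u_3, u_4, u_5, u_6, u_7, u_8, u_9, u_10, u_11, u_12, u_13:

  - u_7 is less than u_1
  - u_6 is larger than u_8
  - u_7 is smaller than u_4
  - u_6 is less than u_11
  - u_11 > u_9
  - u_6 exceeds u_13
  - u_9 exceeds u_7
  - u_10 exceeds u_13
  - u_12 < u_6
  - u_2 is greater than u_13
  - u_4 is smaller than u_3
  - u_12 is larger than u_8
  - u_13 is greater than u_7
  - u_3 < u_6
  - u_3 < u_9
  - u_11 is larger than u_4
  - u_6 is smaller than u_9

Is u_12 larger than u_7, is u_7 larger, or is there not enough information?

Following every chain through u_7: above u_7 we get u_4, u_13, u_1, u_3, u_6, u_10, u_9, u_11, u_2.
u_12 is not reached, and no chain runs the other way from u_12 to u_7.
So the given relations leave the order of u_7 and u_12 undetermined.

undetermined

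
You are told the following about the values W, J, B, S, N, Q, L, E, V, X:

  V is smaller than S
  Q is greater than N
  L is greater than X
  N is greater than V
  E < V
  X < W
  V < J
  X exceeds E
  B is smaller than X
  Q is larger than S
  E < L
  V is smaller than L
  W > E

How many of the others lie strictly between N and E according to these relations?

Chaining upward from E reaches: X, V, L, S, W, J, Q.
Chaining downward from N reaches: V.
Strictly between E and N are those in both lists: V — 1 element.

1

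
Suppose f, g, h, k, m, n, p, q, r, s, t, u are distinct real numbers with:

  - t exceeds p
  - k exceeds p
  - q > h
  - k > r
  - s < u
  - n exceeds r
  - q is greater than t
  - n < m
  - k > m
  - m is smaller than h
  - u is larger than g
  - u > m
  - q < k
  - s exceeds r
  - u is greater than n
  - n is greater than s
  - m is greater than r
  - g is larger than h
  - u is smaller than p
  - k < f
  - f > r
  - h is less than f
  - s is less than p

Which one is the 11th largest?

s

Piecing the relations together gives one ordering: r < s < n < m < h < g < u < p < t < q < k < f.
The 11th largest is s.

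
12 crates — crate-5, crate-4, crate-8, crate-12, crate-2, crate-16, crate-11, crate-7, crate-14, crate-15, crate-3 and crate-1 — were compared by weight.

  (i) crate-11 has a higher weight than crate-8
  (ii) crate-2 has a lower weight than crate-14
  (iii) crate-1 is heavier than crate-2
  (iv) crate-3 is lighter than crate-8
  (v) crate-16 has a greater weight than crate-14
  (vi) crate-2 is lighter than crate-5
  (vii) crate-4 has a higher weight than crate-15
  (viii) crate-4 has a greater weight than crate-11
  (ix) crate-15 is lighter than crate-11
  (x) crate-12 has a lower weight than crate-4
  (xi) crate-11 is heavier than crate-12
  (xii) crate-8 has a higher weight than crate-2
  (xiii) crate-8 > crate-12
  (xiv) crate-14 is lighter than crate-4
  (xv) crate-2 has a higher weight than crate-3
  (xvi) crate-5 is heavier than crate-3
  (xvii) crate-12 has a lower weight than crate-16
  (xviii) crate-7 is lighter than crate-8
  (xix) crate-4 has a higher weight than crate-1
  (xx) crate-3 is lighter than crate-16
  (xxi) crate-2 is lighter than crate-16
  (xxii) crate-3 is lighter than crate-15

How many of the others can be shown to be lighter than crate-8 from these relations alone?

4

From crate-8 the given relations immediately reach crate-3, crate-2, crate-12, crate-7.
No other element is forced below crate-8 by the given relations, so the count is 4.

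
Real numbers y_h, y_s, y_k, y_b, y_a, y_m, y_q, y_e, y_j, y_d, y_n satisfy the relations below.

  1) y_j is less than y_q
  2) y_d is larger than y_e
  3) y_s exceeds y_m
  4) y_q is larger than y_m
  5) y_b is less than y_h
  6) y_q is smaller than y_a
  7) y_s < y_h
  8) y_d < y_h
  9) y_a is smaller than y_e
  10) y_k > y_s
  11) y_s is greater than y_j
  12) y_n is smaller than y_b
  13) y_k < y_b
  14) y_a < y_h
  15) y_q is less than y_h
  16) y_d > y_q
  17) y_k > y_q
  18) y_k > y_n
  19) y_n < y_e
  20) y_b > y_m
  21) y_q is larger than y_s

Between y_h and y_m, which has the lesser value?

The relevant relations are y_m < y_q; y_q < y_a; y_a < y_e; y_e < y_d; y_d < y_h.
Together: y_m < y_q < y_a < y_e < y_d < y_h.
So y_m < y_h; y_m is the smaller of the two.

y_m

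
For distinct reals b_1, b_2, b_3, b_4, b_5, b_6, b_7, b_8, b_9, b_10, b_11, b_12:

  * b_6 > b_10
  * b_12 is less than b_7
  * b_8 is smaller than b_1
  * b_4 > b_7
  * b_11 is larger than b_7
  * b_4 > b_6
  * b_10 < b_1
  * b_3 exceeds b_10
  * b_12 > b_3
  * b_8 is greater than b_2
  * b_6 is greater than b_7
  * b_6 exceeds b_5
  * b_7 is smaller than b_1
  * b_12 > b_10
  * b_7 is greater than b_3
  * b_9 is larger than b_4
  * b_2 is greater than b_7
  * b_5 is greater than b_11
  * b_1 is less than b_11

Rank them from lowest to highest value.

b_10 < b_3 < b_12 < b_7 < b_2 < b_8 < b_1 < b_11 < b_5 < b_6 < b_4 < b_9

Each adjacent pair is fixed by a given relation: b_10 < b_3; b_3 < b_12; b_12 < b_7; b_7 < b_2; b_2 < b_8; b_8 < b_1; b_1 < b_11; b_11 < b_5; b_5 < b_6; b_6 < b_4; b_4 < b_9. Chaining them end to end gives the full order.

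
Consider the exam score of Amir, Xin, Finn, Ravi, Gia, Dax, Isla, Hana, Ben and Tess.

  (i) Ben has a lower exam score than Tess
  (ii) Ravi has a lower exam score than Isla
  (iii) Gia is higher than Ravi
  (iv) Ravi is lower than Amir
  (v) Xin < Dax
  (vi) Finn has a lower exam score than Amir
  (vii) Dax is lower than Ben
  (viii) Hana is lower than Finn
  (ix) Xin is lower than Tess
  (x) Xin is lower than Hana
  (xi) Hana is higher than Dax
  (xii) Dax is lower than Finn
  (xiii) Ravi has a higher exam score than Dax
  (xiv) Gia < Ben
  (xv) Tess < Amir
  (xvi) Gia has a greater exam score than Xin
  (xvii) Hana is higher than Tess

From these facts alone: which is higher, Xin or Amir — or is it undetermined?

Link the given pairs in sequence: Xin < Dax; Dax < Ravi; Ravi < Gia; Gia < Ben; Ben < Tess; Tess < Hana; Hana < Finn; Finn < Amir.
Chaining these gives Xin < Dax < Ravi < Gia < Ben < Tess < Hana < Finn < Amir.
So Amir is higher.

Amir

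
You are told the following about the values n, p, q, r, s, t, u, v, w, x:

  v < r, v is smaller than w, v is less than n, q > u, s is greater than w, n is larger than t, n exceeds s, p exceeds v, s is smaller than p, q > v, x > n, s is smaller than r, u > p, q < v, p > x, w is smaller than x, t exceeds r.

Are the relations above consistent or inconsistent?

inconsistent

We have q < v stated directly, yet also v < w < s < r < t < n < x < p < u < q by chaining the others — so v < q. Contradiction.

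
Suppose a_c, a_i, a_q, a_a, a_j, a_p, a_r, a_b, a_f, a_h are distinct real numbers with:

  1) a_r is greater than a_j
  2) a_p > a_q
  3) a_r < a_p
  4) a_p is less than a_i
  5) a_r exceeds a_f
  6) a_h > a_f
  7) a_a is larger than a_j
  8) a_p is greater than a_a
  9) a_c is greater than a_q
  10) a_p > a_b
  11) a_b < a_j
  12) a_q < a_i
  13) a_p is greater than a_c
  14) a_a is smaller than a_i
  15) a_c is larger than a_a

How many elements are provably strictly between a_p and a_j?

The relations place a_j below a_p. An element lies strictly between them when it is forced above a_j and also forced below a_p.
Above a_j: {a_r, a_a, a_c, a_i}. Below a_p: {a_b, a_q, a_f, a_r, a_a, a_c}.
Intersection: {a_r, a_a, a_c} — 3.

3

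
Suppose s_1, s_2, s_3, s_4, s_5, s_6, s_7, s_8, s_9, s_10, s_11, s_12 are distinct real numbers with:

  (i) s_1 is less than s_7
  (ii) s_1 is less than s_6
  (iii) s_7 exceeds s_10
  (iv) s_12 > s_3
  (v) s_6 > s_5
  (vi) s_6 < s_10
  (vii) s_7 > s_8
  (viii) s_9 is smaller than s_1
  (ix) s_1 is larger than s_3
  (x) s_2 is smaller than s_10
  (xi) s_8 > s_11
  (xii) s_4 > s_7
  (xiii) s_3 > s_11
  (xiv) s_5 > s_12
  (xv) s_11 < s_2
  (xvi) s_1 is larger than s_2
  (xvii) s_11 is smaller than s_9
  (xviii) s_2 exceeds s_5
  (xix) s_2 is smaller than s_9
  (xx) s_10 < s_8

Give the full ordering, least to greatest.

The consecutive links are each given: s_11 < s_3; s_3 < s_12; s_12 < s_5; s_5 < s_2; s_2 < s_9; s_9 < s_1; s_1 < s_6; s_6 < s_10; s_10 < s_8; s_8 < s_7; s_7 < s_4.

s_11 < s_3 < s_12 < s_5 < s_2 < s_9 < s_1 < s_6 < s_10 < s_8 < s_7 < s_4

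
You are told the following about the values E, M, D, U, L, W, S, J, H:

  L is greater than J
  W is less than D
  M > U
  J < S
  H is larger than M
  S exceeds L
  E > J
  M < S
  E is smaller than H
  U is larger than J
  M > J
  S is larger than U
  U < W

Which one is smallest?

Chaining upward from J: directly above it, U, L, M, E, S; then W, H; then D.
That covers every other element, and nothing is given below J, so J is the smallest.

J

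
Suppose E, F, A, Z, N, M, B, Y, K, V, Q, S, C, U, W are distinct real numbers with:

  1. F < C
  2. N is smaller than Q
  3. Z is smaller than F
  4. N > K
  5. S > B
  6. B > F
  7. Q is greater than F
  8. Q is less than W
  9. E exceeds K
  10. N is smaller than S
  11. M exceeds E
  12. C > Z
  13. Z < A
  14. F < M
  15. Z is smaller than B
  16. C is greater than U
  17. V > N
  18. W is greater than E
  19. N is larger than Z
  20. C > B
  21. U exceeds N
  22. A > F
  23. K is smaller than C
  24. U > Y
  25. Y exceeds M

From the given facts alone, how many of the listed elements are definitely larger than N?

The elements the relations force above N are V, Q, U, S, C, W — no chain reaches any other.
That is 6.

6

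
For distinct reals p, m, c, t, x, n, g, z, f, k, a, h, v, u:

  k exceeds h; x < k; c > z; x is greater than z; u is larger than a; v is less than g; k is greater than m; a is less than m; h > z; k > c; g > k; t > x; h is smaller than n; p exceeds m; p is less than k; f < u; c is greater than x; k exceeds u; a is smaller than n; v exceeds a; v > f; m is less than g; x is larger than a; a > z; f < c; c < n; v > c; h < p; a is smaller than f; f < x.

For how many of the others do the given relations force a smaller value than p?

The elements the relations force below p are z, h, a, m — no chain reaches any other.
That is 4.

4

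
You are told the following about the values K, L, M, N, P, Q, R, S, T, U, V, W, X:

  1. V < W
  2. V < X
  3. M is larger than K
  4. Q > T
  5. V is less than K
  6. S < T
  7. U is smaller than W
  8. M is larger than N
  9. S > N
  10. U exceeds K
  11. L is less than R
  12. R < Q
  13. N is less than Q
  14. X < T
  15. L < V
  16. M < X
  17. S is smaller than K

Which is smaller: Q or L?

L

The relevant relations are L < V; V < K; K < M; M < X; X < T; T < Q.
Together: L < V < K < M < X < T < Q.
So L < Q; L is the smaller of the two.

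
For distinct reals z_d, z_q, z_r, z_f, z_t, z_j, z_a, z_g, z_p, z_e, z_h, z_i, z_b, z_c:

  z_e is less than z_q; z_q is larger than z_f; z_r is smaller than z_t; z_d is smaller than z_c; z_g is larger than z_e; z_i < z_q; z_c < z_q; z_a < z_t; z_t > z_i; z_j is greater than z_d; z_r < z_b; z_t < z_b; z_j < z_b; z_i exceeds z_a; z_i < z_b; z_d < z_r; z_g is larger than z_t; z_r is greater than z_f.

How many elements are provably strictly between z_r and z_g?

1

The relations place z_r below z_g. An element lies strictly between them when it is forced above z_r and also forced below z_g.
Above z_r: {z_t, z_b}. Below z_g: {z_f, z_e, z_d, z_a, z_i, z_t}.
Intersection: {z_t} — 1.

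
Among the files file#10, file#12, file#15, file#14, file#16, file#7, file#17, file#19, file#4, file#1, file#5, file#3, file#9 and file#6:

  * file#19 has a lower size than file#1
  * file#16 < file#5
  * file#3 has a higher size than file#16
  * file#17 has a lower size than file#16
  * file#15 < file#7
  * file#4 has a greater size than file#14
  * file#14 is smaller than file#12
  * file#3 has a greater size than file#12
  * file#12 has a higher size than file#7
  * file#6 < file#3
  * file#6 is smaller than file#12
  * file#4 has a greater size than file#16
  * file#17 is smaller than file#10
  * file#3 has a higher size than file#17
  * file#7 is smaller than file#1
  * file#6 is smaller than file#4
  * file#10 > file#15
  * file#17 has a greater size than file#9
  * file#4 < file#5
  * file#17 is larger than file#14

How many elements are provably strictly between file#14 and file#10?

1

Chaining upward from file#14 reaches: file#17, file#16, file#4, file#5, file#12, file#3.
Chaining downward from file#10 reaches: file#15, file#9, file#17.
Strictly between file#14 and file#10 are those in both lists: file#17 — 1 element.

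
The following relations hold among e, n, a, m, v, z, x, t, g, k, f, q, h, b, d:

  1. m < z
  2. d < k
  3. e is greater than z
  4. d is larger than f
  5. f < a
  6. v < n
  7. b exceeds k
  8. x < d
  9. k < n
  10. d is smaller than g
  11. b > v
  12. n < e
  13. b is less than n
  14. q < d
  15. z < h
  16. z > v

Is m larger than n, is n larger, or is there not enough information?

Following every chain through m: above m we get z, h, e.
n is not reached, and no chain runs the other way from n to m.
So the given relations leave the order of m and n undetermined.

undetermined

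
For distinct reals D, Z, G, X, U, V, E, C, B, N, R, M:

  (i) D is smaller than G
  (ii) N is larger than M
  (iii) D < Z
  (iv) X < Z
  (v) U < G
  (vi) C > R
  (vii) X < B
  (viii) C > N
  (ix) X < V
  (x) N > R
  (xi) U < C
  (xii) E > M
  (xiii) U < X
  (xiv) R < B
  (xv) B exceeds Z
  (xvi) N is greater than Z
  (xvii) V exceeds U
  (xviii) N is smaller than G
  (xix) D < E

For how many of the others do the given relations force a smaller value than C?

7

The elements the relations force below C are U, D, R, M, X, Z, N — no chain reaches any other.
That is 7.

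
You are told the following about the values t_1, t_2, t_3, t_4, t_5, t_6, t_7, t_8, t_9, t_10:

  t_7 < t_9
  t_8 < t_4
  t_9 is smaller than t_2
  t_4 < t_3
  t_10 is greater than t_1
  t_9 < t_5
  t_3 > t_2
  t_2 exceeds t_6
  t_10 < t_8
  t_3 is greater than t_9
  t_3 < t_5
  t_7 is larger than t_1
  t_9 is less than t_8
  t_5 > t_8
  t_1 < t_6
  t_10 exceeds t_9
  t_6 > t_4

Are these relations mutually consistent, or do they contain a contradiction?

Every relation is compatible with t_1 < t_7 < t_9 < t_10 < t_8 < t_4 < t_6 < t_2 < t_3 < t_5; the set is consistent.

consistent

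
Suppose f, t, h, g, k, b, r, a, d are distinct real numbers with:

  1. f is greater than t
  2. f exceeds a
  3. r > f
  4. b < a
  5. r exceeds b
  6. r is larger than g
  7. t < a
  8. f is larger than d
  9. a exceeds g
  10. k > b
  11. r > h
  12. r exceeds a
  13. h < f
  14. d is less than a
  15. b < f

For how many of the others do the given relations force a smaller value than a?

4

The elements the relations force below a are g, d, t, b — no chain reaches any other.
That is 4.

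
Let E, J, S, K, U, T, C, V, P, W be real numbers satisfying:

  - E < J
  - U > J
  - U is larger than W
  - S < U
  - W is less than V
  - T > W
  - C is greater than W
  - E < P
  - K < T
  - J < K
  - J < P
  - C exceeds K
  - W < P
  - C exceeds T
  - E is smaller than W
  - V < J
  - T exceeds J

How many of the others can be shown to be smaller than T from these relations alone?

5

Directly below T: W, J, K.
One step further: E, V (5 so far).
No other element is forced below T by the given relations, so the count is 5.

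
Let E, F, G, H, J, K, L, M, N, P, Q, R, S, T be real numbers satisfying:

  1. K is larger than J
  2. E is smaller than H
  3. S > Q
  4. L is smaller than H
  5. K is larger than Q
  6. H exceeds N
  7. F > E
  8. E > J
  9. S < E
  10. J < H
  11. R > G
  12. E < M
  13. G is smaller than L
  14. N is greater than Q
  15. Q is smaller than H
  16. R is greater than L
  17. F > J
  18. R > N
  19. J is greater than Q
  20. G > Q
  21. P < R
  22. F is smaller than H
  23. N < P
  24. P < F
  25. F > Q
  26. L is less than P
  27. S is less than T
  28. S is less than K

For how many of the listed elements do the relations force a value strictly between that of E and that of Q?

2

Chaining upward from Q reaches: G, J, S, N, T, L, P, R, M, K, F, H.
Chaining downward from E reaches: J, S.
Strictly between Q and E are those in both lists: J, S — 2 elements.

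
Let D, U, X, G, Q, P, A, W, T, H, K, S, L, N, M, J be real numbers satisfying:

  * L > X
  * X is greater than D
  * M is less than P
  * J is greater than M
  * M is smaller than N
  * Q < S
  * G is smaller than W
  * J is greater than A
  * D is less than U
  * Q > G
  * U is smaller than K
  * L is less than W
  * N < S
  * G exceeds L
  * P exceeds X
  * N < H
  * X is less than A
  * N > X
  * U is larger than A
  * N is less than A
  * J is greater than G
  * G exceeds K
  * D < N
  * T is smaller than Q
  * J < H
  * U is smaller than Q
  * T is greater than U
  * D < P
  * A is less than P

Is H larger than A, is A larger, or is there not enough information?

Following the relations from A: A < U < K < G < J < H.
So H is larger.

H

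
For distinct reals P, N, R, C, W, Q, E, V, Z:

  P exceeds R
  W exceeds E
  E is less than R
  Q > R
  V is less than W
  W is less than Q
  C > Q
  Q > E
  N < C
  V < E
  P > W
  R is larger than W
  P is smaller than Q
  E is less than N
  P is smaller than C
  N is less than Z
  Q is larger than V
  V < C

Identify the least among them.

V

E is not least since V < E; W is not least since E < W; R is not least since W < R; P is not least since W < P; N is not least since E < N; Z is not least since N < Z; Q is not least since V < Q; C is not least since N < C.
Only V has nothing below it, so V is the least.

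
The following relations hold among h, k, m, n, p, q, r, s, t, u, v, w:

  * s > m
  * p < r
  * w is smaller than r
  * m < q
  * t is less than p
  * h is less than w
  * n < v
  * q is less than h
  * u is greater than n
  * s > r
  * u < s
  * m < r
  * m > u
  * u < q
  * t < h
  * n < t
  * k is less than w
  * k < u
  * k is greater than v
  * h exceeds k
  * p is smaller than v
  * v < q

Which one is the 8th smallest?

q

Piecing the relations together gives one ordering: n < t < p < v < k < u < m < q < h < w < r < s.
Counting 8 from the smallest end gives q.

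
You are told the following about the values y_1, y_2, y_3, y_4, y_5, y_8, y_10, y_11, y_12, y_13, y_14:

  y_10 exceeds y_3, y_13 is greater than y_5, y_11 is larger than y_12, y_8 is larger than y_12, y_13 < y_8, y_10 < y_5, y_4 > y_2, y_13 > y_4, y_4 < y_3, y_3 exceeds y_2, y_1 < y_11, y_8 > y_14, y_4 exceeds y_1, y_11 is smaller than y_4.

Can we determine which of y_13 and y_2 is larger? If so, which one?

y_13

y_2 < y_4 and y_4 < y_3 give y_2 < y_3.
Then y_3 < y_10 extends the chain to y_10.
Then y_10 < y_5 extends the chain to y_5.
With y_5 < y_13: y_2 < y_4 < y_3 < y_10 < y_5 < y_13.
So y_13 is larger.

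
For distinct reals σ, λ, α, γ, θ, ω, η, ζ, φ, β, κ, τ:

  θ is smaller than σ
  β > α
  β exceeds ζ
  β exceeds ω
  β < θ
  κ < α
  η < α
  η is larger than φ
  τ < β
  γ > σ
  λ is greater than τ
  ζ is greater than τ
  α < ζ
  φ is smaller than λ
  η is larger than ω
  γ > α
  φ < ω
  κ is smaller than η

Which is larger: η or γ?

Following the relations from η: η < α < ζ < β < θ < σ < γ.
So η < γ; γ is the larger of the two.

γ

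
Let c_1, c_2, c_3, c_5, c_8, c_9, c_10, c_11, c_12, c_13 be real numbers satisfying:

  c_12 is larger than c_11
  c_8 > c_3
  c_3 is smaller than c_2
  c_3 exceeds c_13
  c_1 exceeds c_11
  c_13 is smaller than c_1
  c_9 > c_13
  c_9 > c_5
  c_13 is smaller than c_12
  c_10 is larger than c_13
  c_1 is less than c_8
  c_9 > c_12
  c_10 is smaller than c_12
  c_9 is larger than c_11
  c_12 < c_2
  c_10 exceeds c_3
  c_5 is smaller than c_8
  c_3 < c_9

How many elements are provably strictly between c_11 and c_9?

The relations place c_11 below c_9. An element lies strictly between them when it is forced above c_11 and also forced below c_9.
Above c_11: {c_12, c_1, c_8, c_2}. Below c_9: {c_13, c_5, c_3, c_10, c_12}.
Intersection: {c_12} — 1.

1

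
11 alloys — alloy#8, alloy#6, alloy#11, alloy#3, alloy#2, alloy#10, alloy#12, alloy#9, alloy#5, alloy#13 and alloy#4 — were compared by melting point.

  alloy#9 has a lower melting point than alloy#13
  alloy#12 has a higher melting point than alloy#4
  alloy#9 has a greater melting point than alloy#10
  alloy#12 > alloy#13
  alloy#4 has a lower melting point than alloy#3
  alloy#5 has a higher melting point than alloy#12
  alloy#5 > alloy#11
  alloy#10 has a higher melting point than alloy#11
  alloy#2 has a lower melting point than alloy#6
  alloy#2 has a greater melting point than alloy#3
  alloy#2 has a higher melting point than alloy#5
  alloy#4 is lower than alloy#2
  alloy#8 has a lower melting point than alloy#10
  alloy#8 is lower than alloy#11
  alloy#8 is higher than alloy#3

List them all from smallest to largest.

alloy#4 < alloy#3 < alloy#8 < alloy#11 < alloy#10 < alloy#9 < alloy#13 < alloy#12 < alloy#5 < alloy#2 < alloy#6

Nothing is placed below alloy#4, so it is least; from there alloy#4 < alloy#3; alloy#3 < alloy#8; alloy#8 < alloy#11; alloy#11 < alloy#10; alloy#10 < alloy#9; alloy#9 < alloy#13; alloy#13 < alloy#12; alloy#12 < alloy#5; alloy#5 < alloy#2; alloy#2 < alloy#6, each given directly.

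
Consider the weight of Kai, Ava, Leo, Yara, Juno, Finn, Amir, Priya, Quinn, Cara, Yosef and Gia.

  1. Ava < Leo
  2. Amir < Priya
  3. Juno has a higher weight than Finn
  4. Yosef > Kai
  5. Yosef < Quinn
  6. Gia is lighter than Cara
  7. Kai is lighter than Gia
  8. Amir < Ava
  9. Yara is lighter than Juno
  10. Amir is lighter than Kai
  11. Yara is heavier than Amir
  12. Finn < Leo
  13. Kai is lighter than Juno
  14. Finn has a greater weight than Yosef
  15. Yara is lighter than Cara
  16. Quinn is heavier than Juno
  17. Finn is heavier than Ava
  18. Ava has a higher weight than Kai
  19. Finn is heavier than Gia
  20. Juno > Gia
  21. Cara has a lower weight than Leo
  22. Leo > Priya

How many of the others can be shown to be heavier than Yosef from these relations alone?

Directly above Yosef: Finn, Quinn.
One step further: Juno, Leo (4 so far).
Nothing else is reachable above Yosef; 4 in all.

4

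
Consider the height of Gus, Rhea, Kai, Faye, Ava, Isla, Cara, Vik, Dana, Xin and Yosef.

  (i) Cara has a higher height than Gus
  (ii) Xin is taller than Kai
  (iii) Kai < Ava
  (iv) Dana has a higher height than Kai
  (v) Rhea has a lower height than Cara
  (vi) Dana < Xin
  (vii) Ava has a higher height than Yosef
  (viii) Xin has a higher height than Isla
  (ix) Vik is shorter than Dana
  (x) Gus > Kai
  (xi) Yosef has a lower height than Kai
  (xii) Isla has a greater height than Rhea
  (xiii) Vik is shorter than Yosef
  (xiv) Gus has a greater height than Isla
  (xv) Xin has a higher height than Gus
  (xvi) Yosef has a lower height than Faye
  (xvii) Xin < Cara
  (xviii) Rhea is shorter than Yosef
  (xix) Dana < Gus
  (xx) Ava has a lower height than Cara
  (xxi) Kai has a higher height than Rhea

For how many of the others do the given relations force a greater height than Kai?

5

Directly above Kai: Dana, Gus, Ava, Xin.
One step further: Cara (5 so far).
Nothing else is reachable above Kai; 5 in all.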